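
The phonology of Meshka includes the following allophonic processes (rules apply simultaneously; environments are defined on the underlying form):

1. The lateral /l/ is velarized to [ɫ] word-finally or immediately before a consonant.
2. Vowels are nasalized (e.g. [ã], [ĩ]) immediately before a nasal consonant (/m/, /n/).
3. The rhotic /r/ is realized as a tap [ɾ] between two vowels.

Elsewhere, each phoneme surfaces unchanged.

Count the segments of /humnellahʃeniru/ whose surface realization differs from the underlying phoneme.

4

Segments that undergo a rule: /u/ → [ũ] (rule 2); /l/ → [ɫ] (rule 1); /e/ → [ẽ] (rule 2); /r/ → [ɾ] (rule 3).
All other segments surface unchanged.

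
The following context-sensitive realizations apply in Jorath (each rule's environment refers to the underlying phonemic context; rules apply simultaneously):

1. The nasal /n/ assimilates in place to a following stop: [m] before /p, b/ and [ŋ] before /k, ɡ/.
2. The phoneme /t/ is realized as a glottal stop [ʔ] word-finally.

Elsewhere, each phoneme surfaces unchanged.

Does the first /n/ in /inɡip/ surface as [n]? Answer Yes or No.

No

Rule 1 applies to /n/ (between /i/ and /ɡ/: before a labial or velar stop) → [ŋ].
The actual realization is [ŋ], not [n].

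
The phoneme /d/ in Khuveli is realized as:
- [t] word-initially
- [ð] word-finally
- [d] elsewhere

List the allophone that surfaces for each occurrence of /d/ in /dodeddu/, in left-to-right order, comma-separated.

[t], [d], [d], [d]

Occurrence 1 (position 1): word-initially → [t].
Occurrence 2 (position 3): no conditioning environment matches → elsewhere allophone [d].
Occurrence 3 (position 5): no conditioning environment matches → elsewhere allophone [d].
Occurrence 4 (position 6): no conditioning environment matches → elsewhere allophone [d].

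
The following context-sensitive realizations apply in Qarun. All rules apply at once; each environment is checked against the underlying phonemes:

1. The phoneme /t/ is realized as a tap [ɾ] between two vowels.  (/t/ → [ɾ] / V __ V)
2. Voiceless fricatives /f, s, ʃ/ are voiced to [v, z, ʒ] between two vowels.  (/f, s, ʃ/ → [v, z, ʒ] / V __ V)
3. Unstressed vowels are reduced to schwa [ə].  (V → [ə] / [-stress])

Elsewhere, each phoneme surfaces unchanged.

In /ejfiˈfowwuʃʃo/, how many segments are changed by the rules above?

Segments that undergo a rule: /e/ → [ə] (rule 3); /i/ → [ə] (rule 3); /f/ → [v] (rule 2); /u/ → [ə] (rule 3); /o/ → [ə] (rule 3).
All other segments surface unchanged.

5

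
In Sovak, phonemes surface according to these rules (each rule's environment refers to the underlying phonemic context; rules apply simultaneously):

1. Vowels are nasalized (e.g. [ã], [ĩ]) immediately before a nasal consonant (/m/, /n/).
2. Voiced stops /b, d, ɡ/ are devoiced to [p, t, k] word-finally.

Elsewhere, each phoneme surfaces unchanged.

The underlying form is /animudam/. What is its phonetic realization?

/a/ meets the environment for rule 1 (before a nasal consonant) → [ã].
/n/ (between /a/ and /i/) is unaffected → [n].
/i/ (between /n/ and /m/) occurs before a nasal consonant → [ĩ] by rule 1.
/m/ — not in any rule's target class → [m].
/u/ (between /m/ and /d/) is in the target of rule 1 but the environment (before a nasal consonant) is not met → [u].
/d/ (between /u/ and /a/): rule 2 targets it, but not word-finally → unchanged [d].
/a/ meets the environment for rule 1 (before a nasal consonant) → [ã].
/m/ stays [m].

[ãnĩmudãm]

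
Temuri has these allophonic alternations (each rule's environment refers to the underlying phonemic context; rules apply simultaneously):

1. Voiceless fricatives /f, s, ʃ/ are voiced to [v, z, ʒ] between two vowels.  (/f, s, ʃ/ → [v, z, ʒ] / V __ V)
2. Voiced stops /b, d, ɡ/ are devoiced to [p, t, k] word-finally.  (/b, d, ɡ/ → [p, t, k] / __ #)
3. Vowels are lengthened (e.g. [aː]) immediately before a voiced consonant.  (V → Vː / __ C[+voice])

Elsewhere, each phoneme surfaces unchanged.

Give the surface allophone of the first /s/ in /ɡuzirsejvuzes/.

/s/ (between /r/ and /e/): rule 1 targets it, but not between two vowels → unchanged [s].

[s]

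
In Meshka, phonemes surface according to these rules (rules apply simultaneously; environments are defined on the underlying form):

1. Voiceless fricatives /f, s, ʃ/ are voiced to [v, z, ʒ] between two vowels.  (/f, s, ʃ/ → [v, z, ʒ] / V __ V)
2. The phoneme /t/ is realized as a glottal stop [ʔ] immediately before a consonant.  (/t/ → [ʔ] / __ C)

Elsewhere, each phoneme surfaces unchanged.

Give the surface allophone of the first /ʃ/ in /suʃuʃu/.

[ʒ]

/ʃ/ — between /u/ and /u/, between two vowels — surfaces as [ʒ] (rule 1).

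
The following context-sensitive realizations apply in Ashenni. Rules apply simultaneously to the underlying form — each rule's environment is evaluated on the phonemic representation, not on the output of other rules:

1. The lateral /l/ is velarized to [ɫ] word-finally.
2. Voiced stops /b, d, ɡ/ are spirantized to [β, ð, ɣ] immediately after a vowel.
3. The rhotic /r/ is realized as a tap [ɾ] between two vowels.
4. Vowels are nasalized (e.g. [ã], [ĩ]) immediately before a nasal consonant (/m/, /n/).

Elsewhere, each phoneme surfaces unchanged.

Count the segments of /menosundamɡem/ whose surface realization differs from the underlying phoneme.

Segments that undergo a rule: /e/ → [ẽ] (rule 4); /u/ → [ũ] (rule 4); /a/ → [ã] (rule 4); /e/ → [ẽ] (rule 4).
All other segments surface unchanged.

4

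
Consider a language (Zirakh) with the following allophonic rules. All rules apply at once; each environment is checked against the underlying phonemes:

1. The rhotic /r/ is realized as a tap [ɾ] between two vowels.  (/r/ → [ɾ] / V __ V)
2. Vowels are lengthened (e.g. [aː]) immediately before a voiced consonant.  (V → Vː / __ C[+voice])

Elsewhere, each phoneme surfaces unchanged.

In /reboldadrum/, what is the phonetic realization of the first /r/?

[r]

/r/ (word-initial): rule 1 targets it, but not between two vowels → unchanged [r].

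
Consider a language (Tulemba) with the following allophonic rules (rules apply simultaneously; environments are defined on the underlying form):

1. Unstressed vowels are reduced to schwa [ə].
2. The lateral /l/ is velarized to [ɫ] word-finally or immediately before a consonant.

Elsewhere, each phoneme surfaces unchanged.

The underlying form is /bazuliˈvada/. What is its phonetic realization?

/b/ (word-initial) is unaffected → [b].
/a/ meets the environment for rule 1 (in an unstressed syllable) → [ə].
/z/ stays [z].
/u/ — between /z/ and /l/, in an unstressed syllable — surfaces as [ə] (rule 1).
/l/ (between /u/ and /i/): rule 2 targets it, but not word-finally or immediately before a consonant → unchanged [l].
/i/ (between /l/ and /v/) occurs in an unstressed syllable → [ə] by rule 1.
/v/ (between /i/ and /a/): no rule targets it → [v].
/a/ — between /v/ and /d/; rule 1 does not apply here → [a].
/d/ (between /a/ and /a/) is unaffected → [d].
/a/ (word-final): in an unstressed syllable, so rule 1 applies → [ə].

[bəzələˈvadə]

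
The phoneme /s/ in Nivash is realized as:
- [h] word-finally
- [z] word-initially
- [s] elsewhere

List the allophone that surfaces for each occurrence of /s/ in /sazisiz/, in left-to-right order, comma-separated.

[z], [s]

Occurrence 1 (position 1): word-initially → [z].
Occurrence 2 (position 5): no conditioning environment matches → elsewhere allophone [s].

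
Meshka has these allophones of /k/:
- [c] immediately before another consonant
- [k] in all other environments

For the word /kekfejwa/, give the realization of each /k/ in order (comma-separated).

Occurrence 1 (position 1): no conditioning environment matches → elsewhere allophone [k].
Occurrence 2 (position 3): immediately before another consonant → [c].

[k], [c]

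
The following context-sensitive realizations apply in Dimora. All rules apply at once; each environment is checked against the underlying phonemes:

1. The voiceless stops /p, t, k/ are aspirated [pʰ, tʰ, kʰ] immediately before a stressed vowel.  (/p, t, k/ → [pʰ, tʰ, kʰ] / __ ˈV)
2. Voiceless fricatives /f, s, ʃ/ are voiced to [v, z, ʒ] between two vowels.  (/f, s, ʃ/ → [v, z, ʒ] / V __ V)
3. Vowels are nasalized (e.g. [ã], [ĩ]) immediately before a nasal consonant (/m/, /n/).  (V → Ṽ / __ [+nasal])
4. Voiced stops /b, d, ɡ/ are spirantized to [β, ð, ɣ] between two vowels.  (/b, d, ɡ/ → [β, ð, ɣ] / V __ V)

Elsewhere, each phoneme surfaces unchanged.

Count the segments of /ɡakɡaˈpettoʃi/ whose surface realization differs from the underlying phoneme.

Segments that undergo a rule: /p/ → [pʰ] (rule 1); /ʃ/ → [ʒ] (rule 2).
All other segments surface unchanged.

2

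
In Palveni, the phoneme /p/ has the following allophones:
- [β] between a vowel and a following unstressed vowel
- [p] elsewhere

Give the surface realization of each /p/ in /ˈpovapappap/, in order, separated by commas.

Occurrence 1 (position 1): no conditioning environment matches → elsewhere allophone [p].
Occurrence 2 (position 5): between a vowel and a following unstressed vowel → [β].
Occurrence 3 (position 7): no conditioning environment matches → elsewhere allophone [p].
Occurrence 4 (position 8): no conditioning environment matches → elsewhere allophone [p].
Occurrence 5 (position 10): no conditioning environment matches → elsewhere allophone [p].

[p], [β], [p], [p], [p]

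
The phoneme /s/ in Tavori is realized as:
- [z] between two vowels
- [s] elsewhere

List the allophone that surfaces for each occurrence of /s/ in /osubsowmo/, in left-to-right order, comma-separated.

[z], [s]

Occurrence 1 (position 2): between two vowels → [z].
Occurrence 2 (position 5): no conditioning environment matches → elsewhere allophone [s].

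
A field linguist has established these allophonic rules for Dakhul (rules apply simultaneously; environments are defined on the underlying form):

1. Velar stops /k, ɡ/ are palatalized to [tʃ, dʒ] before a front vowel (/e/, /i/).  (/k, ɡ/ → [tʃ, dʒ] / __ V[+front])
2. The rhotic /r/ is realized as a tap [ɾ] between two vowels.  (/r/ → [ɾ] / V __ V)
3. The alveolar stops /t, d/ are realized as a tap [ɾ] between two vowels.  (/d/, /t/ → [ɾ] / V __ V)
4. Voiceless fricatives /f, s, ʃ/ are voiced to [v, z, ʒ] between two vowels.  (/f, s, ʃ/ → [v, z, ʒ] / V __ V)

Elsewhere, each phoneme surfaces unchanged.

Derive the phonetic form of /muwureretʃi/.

[muwuɾeɾetʃi]

/r/ (between /u/ and /e/): between two vowels, so rule 2 applies → [ɾ].
Rule 2 applies to /r/ (between /e/ and /e/: between two vowels) → [ɾ].
/t/ (between /e/ and /ʃ/): rule 3 targets it, but not between two vowels → unchanged [t].
/ʃ/ (between /t/ and /i/): rule 4 targets it, but not between two vowels → unchanged [ʃ].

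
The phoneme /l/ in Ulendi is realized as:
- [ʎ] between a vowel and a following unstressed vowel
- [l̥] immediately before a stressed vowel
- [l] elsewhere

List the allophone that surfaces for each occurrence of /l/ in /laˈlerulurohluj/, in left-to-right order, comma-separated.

[l], [l̥], [ʎ], [l]

Occurrence 1 (position 1): no conditioning environment matches → elsewhere allophone [l].
Occurrence 2 (position 3): immediately before a stressed vowel → [l̥].
Occurrence 3 (position 7): between a vowel and a following unstressed vowel → [ʎ].
Occurrence 4 (position 12): no conditioning environment matches → elsewhere allophone [l].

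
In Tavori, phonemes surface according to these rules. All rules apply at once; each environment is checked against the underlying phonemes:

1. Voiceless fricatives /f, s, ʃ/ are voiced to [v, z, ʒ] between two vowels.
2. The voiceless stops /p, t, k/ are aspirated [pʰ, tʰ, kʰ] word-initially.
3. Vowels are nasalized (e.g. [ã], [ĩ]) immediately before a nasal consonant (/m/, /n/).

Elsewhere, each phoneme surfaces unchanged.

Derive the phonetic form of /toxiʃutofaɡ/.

/t/ (word-initial): word-initially, so rule 2 applies → [tʰ].
/o/ — between /t/ and /x/; rule 3 does not apply here → [o].
/x/ (between /o/ and /i/): no rule targets it → [x].
/i/ (between /x/ and /ʃ/) is in the target of rule 3 but the environment (before a nasal consonant) is not met → [i].
/ʃ/ — between /i/ and /u/, between two vowels — surfaces as [ʒ] (rule 1).
/u/ (between /ʃ/ and /t/) fails the environment for rule 3, so it stays [u].
/t/ (between /u/ and /o/): rule 2 targets it, but not word-initially → unchanged [t].
/o/ (between /t/ and /f/) fails the environment for rule 3, so it stays [o].
/f/ (between /o/ and /a/): between two vowels, so rule 1 applies → [v].
/a/ (between /f/ and /ɡ/) fails the environment for rule 3, so it stays [a].
/ɡ/ stays [ɡ].

[tʰoxiʒutovaɡ]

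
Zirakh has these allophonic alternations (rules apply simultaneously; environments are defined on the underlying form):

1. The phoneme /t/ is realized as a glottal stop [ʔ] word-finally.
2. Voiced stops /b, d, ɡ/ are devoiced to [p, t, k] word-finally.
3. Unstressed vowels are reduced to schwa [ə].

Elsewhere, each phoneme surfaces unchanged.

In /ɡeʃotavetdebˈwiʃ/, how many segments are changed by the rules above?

5

Segments that undergo a rule: /e/ → [ə] (rule 3); /o/ → [ə] (rule 3); /a/ → [ə] (rule 3); /e/ → [ə] (rule 3); /e/ → [ə] (rule 3).
All other segments surface unchanged.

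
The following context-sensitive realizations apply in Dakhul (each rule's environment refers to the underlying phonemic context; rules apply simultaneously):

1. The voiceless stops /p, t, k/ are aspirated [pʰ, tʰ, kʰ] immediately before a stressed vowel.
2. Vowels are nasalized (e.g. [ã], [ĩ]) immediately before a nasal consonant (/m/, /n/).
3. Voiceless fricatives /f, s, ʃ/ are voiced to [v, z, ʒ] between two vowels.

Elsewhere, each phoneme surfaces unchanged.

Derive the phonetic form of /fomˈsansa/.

[fõmˈsãnsa]

/f/ (word-initial): rule 3 targets it, but not between two vowels → unchanged [f].
/o/ meets the environment for rule 2 (before a nasal consonant) → [õ].
/m/ — not in any rule's target class → [m].
/s/ (between /m/ and /a/) fails the environment for rule 3, so it stays [s].
/a/ — between /s/ and /n/, before a nasal consonant — surfaces as [ã] (rule 2).
/n/ (between /a/ and /s/) is unaffected → [n].
/s/ (between /n/ and /a/): rule 3 targets it, but not between two vowels → unchanged [s].
/a/ (word-final): rule 2 targets it, but not before a nasal consonant → unchanged [a].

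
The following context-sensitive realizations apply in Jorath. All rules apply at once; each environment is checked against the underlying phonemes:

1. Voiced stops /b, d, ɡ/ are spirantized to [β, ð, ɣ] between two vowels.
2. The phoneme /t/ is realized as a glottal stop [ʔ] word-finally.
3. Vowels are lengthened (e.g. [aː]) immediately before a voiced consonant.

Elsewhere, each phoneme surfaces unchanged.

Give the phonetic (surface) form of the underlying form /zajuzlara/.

/z/ — not in any rule's target class → [z].
/a/ (between /z/ and /j/) occurs before a voiced consonant → [aː] by rule 3.
/j/ stays [j].
Rule 3 applies to /u/ (between /j/ and /z/: before a voiced consonant) → [uː].
/z/ stays [z].
/l/ (between /z/ and /a/): no rule targets it → [l].
Rule 3 applies to /a/ (between /l/ and /r/: before a voiced consonant) → [aː].
/r/ (between /a/ and /a/): no rule targets it → [r].
/a/ (word-final) fails the environment for rule 3, so it stays [a].

[zaːjuːzlaːra]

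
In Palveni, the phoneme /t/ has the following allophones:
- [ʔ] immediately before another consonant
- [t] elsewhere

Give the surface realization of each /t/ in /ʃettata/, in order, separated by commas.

[ʔ], [t], [t]

Occurrence 1 (position 3): immediately before another consonant → [ʔ].
Occurrence 2 (position 4): no conditioning environment matches → elsewhere allophone [t].
Occurrence 3 (position 6): no conditioning environment matches → elsewhere allophone [t].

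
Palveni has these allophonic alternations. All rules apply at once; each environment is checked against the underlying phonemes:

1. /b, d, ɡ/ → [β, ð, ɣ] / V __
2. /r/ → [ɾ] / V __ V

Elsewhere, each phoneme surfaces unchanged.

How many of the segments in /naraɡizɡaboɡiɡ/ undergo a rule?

5

Segments that undergo a rule: /r/ → [ɾ] (rule 2); /ɡ/ → [ɣ] (rule 1); /b/ → [β] (rule 1); /ɡ/ → [ɣ] (rule 1); /ɡ/ → [ɣ] (rule 1).
All other segments surface unchanged.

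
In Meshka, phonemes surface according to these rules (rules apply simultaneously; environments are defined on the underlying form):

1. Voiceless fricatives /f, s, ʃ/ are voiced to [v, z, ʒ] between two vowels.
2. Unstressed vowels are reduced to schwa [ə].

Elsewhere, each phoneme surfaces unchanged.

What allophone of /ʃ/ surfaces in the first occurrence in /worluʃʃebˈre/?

/ʃ/ — between /u/ and /ʃ/; rule 1 does not apply here → [ʃ].

[ʃ]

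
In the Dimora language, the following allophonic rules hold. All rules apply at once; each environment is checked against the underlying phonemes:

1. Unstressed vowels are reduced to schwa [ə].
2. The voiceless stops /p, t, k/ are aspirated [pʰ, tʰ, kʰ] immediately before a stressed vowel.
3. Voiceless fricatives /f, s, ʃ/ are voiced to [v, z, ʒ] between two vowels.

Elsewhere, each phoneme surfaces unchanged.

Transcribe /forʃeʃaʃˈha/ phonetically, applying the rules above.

/f/ (word-initial) fails the environment for rule 3, so it stays [f].
Rule 1 applies to /o/ (between /f/ and /r/: in an unstressed syllable) → [ə].
/ʃ/ — between /r/ and /e/; rule 3 does not apply here → [ʃ].
Rule 1 applies to /e/ (between /ʃ/ and /ʃ/: in an unstressed syllable) → [ə].
/ʃ/ (between /e/ and /a/) occurs between two vowels → [ʒ] by rule 3.
Rule 1 applies to /a/ (between /ʃ/ and /ʃ/: in an unstressed syllable) → [ə].
/ʃ/ (between /a/ and /h/) is in the target of rule 3 but the environment (between two vowels) is not met → [ʃ].
/a/ (word-final): rule 1 targets it, but not in an unstressed syllable → unchanged [a].

[fərʃəʒəʃˈha]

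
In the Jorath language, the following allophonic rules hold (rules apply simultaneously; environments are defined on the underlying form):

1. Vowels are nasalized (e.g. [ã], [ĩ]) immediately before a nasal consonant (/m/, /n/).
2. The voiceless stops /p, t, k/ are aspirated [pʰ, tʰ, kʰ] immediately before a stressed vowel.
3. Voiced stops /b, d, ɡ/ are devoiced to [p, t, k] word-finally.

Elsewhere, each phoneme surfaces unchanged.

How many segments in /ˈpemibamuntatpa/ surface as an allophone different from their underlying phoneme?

Segments that undergo a rule: /p/ → [pʰ] (rule 2); /e/ → [ẽ] (rule 1); /a/ → [ã] (rule 1); /u/ → [ũ] (rule 1).
All other segments surface unchanged.

4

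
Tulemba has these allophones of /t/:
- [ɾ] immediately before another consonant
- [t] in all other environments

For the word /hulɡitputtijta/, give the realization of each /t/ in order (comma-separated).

[ɾ], [ɾ], [t], [t]

Occurrence 1 (position 6): immediately before another consonant → [ɾ].
Occurrence 2 (position 9): immediately before another consonant → [ɾ].
Occurrence 3 (position 10): no conditioning environment matches → elsewhere allophone [t].
Occurrence 4 (position 13): no conditioning environment matches → elsewhere allophone [t].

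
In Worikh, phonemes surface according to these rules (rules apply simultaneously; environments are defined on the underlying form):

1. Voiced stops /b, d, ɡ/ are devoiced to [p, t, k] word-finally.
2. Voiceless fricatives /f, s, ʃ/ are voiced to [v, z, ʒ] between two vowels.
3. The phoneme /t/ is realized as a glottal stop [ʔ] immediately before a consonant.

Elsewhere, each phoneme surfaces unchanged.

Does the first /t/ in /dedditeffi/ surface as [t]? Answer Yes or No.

/t/ (between /i/ and /e/) is in the target of rule 3 but the environment (immediately before a consonant) is not met → [t].
The actual realization is [t], which matches [t].

Yes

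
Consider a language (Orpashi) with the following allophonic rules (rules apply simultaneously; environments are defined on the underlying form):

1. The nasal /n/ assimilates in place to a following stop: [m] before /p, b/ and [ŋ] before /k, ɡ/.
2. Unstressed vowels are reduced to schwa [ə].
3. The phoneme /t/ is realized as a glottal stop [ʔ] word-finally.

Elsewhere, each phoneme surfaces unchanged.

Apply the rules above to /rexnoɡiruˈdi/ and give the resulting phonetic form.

/r/ stays [r].
Rule 2 applies to /e/ (between /r/ and /x/: in an unstressed syllable) → [ə].
/x/ — not in any rule's target class → [x].
/n/ — between /x/ and /o/; rule 1 does not apply here → [n].
/o/ — between /n/ and /ɡ/, in an unstressed syllable — surfaces as [ə] (rule 2).
/ɡ/ (between /o/ and /i/) is unaffected → [ɡ].
/i/ (between /ɡ/ and /r/) occurs in an unstressed syllable → [ə] by rule 2.
/r/ (between /i/ and /u/): no rule targets it → [r].
/u/ (between /r/ and /d/): in an unstressed syllable, so rule 2 applies → [ə].
/d/ stays [d].
/i/ (word-final) fails the environment for rule 2, so it stays [i].

[rəxnəɡərəˈdi]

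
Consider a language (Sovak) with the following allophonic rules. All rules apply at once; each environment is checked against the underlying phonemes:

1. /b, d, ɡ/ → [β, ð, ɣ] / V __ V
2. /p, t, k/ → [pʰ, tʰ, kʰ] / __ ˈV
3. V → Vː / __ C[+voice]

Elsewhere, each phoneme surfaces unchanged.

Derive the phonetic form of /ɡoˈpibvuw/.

[ɡoˈpʰiːbvuːw]

/ɡ/ — word-initial; rule 1 does not apply here → [ɡ].
/o/ (between /ɡ/ and /p/) fails the environment for rule 3, so it stays [o].
Rule 2 applies to /p/ (between /o/ and /i/: immediately before a stressed vowel) → [pʰ].
/i/ — between /p/ and /b/, before a voiced consonant — surfaces as [iː] (rule 3).
/b/ (between /i/ and /v/): rule 1 targets it, but not between two vowels → unchanged [b].
/v/ stays [v].
Rule 3 applies to /u/ (between /v/ and /w/: before a voiced consonant) → [uː].
/w/ (word-final): no rule targets it → [w].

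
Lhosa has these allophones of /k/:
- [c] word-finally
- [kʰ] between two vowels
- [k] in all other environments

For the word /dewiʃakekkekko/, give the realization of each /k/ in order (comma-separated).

[kʰ], [k], [k], [k], [k]

Occurrence 1 (position 7): between two vowels → [kʰ].
Occurrence 2 (position 9): no conditioning environment matches → elsewhere allophone [k].
Occurrence 3 (position 10): no conditioning environment matches → elsewhere allophone [k].
Occurrence 4 (position 12): no conditioning environment matches → elsewhere allophone [k].
Occurrence 5 (position 13): no conditioning environment matches → elsewhere allophone [k].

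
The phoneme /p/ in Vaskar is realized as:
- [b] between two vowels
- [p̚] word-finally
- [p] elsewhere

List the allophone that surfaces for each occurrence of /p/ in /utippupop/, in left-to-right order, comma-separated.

[p], [p], [b], [p̚]

Occurrence 1 (position 4): no conditioning environment matches → elsewhere allophone [p].
Occurrence 2 (position 5): no conditioning environment matches → elsewhere allophone [p].
Occurrence 3 (position 7): between two vowels → [b].
Occurrence 4 (position 9): word-finally → [p̚].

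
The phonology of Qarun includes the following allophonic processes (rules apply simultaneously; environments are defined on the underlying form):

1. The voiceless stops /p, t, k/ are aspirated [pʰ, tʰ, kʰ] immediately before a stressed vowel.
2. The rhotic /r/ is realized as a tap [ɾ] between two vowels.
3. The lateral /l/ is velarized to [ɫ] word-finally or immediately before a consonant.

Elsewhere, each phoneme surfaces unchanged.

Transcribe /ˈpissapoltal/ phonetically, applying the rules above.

[ˈpʰissapoɫtaɫ]

Rule 1 applies to /p/ (word-initial: immediately before a stressed vowel) → [pʰ].
/p/ (between /a/ and /o/) fails the environment for rule 1, so it stays [p].
/l/ — between /o/ and /t/, word-finally or immediately before a consonant — surfaces as [ɫ] (rule 3).
/t/ — between /l/ and /a/; rule 1 does not apply here → [t].
/l/ (word-final) occurs word-finally or immediately before a consonant → [ɫ] by rule 3.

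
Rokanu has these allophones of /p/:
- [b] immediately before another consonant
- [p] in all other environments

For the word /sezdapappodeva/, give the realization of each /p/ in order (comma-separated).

Occurrence 1 (position 6): no conditioning environment matches → elsewhere allophone [p].
Occurrence 2 (position 8): immediately before another consonant → [b].
Occurrence 3 (position 9): no conditioning environment matches → elsewhere allophone [p].

[p], [b], [p]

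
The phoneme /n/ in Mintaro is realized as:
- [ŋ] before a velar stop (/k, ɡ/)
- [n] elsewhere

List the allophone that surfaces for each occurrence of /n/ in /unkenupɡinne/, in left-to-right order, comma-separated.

[ŋ], [n], [n], [n]

Occurrence 1 (position 2): before a velar stop → [ŋ].
Occurrence 2 (position 5): no conditioning environment matches → elsewhere allophone [n].
Occurrence 3 (position 10): no conditioning environment matches → elsewhere allophone [n].
Occurrence 4 (position 11): no conditioning environment matches → elsewhere allophone [n].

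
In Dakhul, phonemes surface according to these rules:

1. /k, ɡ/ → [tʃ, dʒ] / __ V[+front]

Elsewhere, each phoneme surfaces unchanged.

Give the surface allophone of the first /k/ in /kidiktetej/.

[tʃ]

/k/ (word-initial) occurs before a front vowel → [tʃ] by rule 1.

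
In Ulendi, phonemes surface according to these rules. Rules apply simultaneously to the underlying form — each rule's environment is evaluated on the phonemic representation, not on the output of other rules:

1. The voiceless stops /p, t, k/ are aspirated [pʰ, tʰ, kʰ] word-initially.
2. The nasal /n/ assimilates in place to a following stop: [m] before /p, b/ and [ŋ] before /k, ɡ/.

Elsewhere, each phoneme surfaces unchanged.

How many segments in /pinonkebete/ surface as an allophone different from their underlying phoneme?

2

Segments that undergo a rule: /p/ → [pʰ] (rule 1); /n/ → [ŋ] (rule 2).
All other segments surface unchanged.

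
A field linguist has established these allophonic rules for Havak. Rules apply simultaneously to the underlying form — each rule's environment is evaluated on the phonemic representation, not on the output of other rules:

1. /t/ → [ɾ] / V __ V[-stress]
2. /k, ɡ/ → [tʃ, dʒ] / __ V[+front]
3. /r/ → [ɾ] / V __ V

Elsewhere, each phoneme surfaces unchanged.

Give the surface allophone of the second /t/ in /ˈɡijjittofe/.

[t]

/t/ — between /t/ and /o/; rule 1 does not apply here → [t].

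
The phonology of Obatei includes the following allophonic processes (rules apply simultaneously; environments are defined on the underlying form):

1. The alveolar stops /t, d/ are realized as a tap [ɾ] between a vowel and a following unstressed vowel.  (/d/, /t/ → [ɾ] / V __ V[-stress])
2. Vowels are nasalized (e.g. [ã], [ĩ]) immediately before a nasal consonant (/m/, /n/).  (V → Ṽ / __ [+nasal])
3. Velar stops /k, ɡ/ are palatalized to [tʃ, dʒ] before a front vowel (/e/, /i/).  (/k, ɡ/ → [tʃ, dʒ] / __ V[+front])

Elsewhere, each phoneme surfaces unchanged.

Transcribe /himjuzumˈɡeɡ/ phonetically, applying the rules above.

/h/ (word-initial): no rule targets it → [h].
/i/ (between /h/ and /m/): before a nasal consonant, so rule 2 applies → [ĩ].
/m/ stays [m].
/j/ (between /m/ and /u/) is unaffected → [j].
/u/ (between /j/ and /z/): rule 2 targets it, but not before a nasal consonant → unchanged [u].
/z/ stays [z].
/u/ — between /z/ and /m/, before a nasal consonant — surfaces as [ũ] (rule 2).
/m/ — not in any rule's target class → [m].
Rule 3 applies to /ɡ/ (between /m/ and /e/: before a front vowel) → [dʒ].
/e/ — between /ɡ/ and /ɡ/; rule 2 does not apply here → [e].
/ɡ/ (word-final) fails the environment for rule 3, so it stays [ɡ].

[hĩmjuzũmˈdʒeɡ]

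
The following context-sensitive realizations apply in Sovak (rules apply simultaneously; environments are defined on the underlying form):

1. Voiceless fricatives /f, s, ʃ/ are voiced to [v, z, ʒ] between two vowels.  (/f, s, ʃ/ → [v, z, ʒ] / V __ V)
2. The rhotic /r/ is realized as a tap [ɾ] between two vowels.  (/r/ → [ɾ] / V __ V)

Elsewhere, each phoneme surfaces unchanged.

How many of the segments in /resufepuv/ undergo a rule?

Segments that undergo a rule: /s/ → [z] (rule 1); /f/ → [v] (rule 1).
All other segments surface unchanged.

2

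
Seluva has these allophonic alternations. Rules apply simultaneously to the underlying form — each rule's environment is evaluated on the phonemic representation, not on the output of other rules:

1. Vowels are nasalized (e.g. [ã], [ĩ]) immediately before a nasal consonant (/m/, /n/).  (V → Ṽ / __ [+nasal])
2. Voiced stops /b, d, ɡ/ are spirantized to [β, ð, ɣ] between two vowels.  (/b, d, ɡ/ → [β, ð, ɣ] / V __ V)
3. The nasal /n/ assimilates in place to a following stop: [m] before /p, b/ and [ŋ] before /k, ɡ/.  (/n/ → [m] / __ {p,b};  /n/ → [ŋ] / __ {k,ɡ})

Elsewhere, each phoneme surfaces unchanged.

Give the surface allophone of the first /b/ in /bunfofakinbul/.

/b/ (word-initial): rule 2 targets it, but not between two vowels → unchanged [b].

[b]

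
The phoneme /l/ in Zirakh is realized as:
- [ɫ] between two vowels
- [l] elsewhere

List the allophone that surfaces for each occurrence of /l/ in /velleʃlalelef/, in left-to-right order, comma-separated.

Occurrence 1 (position 3): no conditioning environment matches → elsewhere allophone [l].
Occurrence 2 (position 4): no conditioning environment matches → elsewhere allophone [l].
Occurrence 3 (position 7): no conditioning environment matches → elsewhere allophone [l].
Occurrence 4 (position 9): between two vowels → [ɫ].
Occurrence 5 (position 11): between two vowels → [ɫ].

[l], [l], [l], [ɫ], [ɫ]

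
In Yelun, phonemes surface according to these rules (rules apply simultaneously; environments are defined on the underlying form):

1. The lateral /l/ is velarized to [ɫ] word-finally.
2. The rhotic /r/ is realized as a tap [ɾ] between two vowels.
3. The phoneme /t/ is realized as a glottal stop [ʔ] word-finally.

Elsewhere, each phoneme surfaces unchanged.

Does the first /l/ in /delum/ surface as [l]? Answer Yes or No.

Yes

/l/ (between /e/ and /u/) fails the environment for rule 1, so it stays [l].
The actual realization is [l], which matches [l].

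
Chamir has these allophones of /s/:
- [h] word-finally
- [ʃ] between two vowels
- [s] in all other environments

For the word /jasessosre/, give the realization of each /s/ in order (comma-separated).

Occurrence 1 (position 3): between two vowels → [ʃ].
Occurrence 2 (position 5): no conditioning environment matches → elsewhere allophone [s].
Occurrence 3 (position 6): no conditioning environment matches → elsewhere allophone [s].
Occurrence 4 (position 8): no conditioning environment matches → elsewhere allophone [s].

[ʃ], [s], [s], [s]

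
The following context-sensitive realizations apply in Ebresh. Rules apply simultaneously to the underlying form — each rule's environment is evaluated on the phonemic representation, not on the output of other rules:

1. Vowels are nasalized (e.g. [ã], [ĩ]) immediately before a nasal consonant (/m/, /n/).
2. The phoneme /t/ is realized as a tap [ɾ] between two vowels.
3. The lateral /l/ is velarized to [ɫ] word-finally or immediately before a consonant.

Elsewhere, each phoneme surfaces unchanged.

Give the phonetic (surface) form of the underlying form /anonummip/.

Rule 1 applies to /a/ (word-initial: before a nasal consonant) → [ã].
/n/ stays [n].
/o/ — between /n/ and /n/, before a nasal consonant — surfaces as [õ] (rule 1).
/n/ stays [n].
/u/ meets the environment for rule 1 (before a nasal consonant) → [ũ].
/m/ (between /u/ and /m/): no rule targets it → [m].
/m/ — not in any rule's target class → [m].
/i/ (between /m/ and /p/): rule 1 targets it, but not before a nasal consonant → unchanged [i].
/p/ (word-final) is unaffected → [p].

[ãnõnũmmip]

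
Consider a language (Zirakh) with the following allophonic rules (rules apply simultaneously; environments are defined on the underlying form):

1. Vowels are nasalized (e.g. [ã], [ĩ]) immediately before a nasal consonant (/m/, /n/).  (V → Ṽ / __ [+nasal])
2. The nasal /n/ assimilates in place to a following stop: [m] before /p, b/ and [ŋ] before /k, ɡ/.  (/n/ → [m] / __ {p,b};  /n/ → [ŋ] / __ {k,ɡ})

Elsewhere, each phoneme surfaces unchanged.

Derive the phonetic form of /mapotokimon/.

/m/ (word-initial): no rule targets it → [m].
/a/ (between /m/ and /p/): rule 1 targets it, but not before a nasal consonant → unchanged [a].
/p/ (between /a/ and /o/) is unaffected → [p].
/o/ (between /p/ and /t/) is in the target of rule 1 but the environment (before a nasal consonant) is not met → [o].
/t/ (between /o/ and /o/): no rule targets it → [t].
/o/ (between /t/ and /k/) fails the environment for rule 1, so it stays [o].
/k/ — not in any rule's target class → [k].
/i/ meets the environment for rule 1 (before a nasal consonant) → [ĩ].
/m/ stays [m].
/o/ — between /m/ and /n/, before a nasal consonant — surfaces as [õ] (rule 1).
/n/ (word-final): rule 2 targets it, but not before a labial or velar stop → unchanged [n].

[mapotokĩmõn]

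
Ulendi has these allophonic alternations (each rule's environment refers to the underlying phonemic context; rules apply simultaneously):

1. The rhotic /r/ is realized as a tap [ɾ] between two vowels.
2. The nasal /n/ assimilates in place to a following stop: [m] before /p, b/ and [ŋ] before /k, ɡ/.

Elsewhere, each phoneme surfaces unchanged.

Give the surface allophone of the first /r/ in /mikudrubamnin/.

/r/ (between /d/ and /u/) fails the environment for rule 1, so it stays [r].

[r]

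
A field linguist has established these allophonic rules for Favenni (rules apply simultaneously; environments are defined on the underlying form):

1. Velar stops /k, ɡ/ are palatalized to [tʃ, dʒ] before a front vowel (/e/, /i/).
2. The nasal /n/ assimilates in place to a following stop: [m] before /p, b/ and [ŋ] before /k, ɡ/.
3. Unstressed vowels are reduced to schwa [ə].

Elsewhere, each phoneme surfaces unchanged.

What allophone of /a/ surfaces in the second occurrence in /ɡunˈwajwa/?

/a/ meets the environment for rule 3 (in an unstressed syllable) → [ə].

[ə]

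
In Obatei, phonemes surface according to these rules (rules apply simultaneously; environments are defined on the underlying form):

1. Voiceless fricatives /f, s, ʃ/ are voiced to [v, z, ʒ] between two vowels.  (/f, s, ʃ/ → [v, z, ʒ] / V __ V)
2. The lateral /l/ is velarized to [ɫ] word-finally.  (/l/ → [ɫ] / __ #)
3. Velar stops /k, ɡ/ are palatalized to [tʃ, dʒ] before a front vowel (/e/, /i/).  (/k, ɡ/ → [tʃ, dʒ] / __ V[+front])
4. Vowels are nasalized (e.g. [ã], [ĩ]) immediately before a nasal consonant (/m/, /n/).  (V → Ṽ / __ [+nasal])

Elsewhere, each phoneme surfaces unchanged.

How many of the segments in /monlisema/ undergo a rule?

3

Segments that undergo a rule: /o/ → [õ] (rule 4); /s/ → [z] (rule 1); /e/ → [ẽ] (rule 4).
All other segments surface unchanged.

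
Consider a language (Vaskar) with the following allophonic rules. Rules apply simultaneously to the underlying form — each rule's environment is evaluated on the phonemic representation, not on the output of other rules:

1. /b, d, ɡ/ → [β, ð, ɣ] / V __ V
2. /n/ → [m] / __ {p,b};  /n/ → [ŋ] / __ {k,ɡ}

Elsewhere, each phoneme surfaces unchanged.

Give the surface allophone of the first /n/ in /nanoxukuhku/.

[n]

/n/ (word-initial): rule 2 targets it, but not before a labial or velar stop → unchanged [n].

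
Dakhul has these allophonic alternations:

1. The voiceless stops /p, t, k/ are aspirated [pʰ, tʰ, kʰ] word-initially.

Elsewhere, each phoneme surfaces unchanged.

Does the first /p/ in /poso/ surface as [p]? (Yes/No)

Rule 1 applies to /p/ (word-initial: word-initially) → [pʰ].
The actual realization is [pʰ], not [p].

No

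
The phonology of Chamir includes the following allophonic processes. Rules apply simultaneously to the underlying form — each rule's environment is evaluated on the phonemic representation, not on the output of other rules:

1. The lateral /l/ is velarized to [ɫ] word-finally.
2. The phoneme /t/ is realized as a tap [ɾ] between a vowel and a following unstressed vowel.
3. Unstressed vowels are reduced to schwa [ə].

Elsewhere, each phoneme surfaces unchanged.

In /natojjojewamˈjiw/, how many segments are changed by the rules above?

6

Segments that undergo a rule: /a/ → [ə] (rule 3); /t/ → [ɾ] (rule 2); /o/ → [ə] (rule 3); /o/ → [ə] (rule 3); /e/ → [ə] (rule 3); /a/ → [ə] (rule 3).
All other segments surface unchanged.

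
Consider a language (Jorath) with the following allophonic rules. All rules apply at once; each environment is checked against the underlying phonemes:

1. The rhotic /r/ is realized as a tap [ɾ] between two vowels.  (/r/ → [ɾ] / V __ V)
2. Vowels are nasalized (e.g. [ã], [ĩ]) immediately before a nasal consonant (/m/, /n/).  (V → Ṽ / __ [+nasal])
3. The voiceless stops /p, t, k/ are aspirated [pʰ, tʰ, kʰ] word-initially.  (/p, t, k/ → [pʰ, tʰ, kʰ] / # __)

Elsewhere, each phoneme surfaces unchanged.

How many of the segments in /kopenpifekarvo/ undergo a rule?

2

Segments that undergo a rule: /k/ → [kʰ] (rule 3); /e/ → [ẽ] (rule 2).
All other segments surface unchanged.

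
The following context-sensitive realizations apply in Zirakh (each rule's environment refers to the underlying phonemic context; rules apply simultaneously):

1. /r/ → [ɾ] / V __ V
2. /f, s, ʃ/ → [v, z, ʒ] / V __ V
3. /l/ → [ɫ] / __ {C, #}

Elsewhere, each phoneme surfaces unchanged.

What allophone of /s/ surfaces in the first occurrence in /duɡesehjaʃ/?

/s/ meets the environment for rule 2 (between two vowels) → [z].

[z]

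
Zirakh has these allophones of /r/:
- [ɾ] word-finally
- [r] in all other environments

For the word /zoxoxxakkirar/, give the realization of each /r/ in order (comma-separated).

Occurrence 1 (position 11): no conditioning environment matches → elsewhere allophone [r].
Occurrence 2 (position 13): word-finally → [ɾ].

[r], [ɾ]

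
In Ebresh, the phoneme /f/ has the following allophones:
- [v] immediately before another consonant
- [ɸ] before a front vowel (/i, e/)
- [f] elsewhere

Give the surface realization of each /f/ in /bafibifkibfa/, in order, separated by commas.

Occurrence 1 (position 3): before a front vowel (/i, e/) → [ɸ].
Occurrence 2 (position 7): immediately before another consonant → [v].
Occurrence 3 (position 11): no conditioning environment matches → elsewhere allophone [f].

[ɸ], [v], [f]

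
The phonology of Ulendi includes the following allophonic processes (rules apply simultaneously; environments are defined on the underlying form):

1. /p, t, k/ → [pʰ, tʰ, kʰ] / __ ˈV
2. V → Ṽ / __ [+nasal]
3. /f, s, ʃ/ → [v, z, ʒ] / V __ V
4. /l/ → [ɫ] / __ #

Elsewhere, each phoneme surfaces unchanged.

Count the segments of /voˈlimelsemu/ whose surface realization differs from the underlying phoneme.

Segments that undergo a rule: /i/ → [ĩ] (rule 2); /e/ → [ẽ] (rule 2).
All other segments surface unchanged.

2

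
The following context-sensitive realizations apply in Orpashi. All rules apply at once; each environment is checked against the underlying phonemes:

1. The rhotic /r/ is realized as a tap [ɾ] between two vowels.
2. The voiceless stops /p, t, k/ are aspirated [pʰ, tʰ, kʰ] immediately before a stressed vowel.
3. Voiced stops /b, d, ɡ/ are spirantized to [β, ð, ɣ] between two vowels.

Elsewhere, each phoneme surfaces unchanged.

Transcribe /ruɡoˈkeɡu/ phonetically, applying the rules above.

/r/ (word-initial): rule 1 targets it, but not between two vowels → unchanged [r].
/u/ (between /r/ and /ɡ/) is unaffected → [u].
Rule 3 applies to /ɡ/ (between /u/ and /o/: between two vowels) → [ɣ].
/o/ stays [o].
/k/ (between /o/ and /e/): immediately before a stressed vowel, so rule 2 applies → [kʰ].
/e/ stays [e].
/ɡ/ (between /e/ and /u/) occurs between two vowels → [ɣ] by rule 3.
/u/ stays [u].

[ruɣoˈkʰeɣu]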